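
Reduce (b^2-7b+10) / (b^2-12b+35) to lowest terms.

(b-2)/(b-7)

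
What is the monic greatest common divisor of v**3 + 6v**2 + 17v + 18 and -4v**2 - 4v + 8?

v + 2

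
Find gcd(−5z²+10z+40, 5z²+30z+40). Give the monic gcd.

z+2

Apply the Euclidean algorithm:
  −5z²+10z+40 = (−1)(5z²+30z+40) + (40z+80)
  5z²+30z+40 = ((1/8)z+1/2)(40z+80) + (0)
Last nonzero remainder: 40z+80. Dividing through by 40 gives the monic gcd z+2.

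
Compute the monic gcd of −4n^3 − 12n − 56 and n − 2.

Apply the Euclidean algorithm:
  −4n^3 − 12n − 56 = (−4n^2 − 8n − 28)(n − 2) + (−112)
  n − 2 = (−(1/112)n + 1/56)(−112) + (0)
The last nonzero remainder is the constant −112, so the polynomials are coprime and gcd = 1.

1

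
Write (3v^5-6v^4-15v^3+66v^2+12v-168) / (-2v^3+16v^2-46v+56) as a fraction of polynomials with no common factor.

(-3v^3-6v^2+12v+24)/(2v-8)

Euclidean algorithm in ℚ[v]:
  3v^5-6v^4-15v^3+66v^2+12v-168 = (-(3/2)v^2-9v-30)(-2v^3+16v^2-46v+56) + (216v^2-864v+1512)
  -2v^3+16v^2-46v+56 = (-(1/108)v+1/27)(216v^2-864v+1512) + (0)
Last nonzero remainder: 216v^2-864v+1512. Dividing through by 216 gives the monic gcd v^2-4v+7.
Cancel v^2-4v+7 from numerator and denominator to get the reduced form.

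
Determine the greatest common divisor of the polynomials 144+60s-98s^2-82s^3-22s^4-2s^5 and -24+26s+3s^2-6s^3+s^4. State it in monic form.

-2+s+s^2

Euclidean algorithm in ℚ[s]:
  -2s^5-22s^4-82s^3-98s^2+60s+144 = (-2s-34)(s^4-6s^3+3s^2+26s-24) + (-280s^3+56s^2+896s-672)
  s^4-6s^3+3s^2+26s-24 = (-(1/280)s+29/1400)(-280s^3+56s^2+896s-672) + ((126/25)s^2+(126/25)s-252/25)
  -280s^3+56s^2+896s-672 = (-(500/9)s+200/3)((126/25)s^2+(126/25)s-252/25) + (0)
Last nonzero remainder: (126/25)s^2+(126/25)s-252/25. Dividing through by 126/25 gives the monic gcd s^2+s-2.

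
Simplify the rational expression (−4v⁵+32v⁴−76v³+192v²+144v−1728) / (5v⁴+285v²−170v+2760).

Apply the Euclidean algorithm:
  −4v⁵+32v⁴−76v³+192v²+144v−1728 = (−(4/5)v+32/5)(5v⁴+285v²−170v+2760) + (152v³−1768v²+3440v−19392)
  5v⁴+285v²−170v+2760 = ((5/152)v+1105/2888)(152v³−1768v²+3440v−19392) + ((306240/361)v²−(306240/361)v+3674880/361)
  152v³−1768v²+3440v−19392 = ((6859/38280)v−36461/19140)((306240/361)v²−(306240/361)v+3674880/361) + (0)
Last nonzero remainder: (306240/361)v²−(306240/361)v+3674880/361. Dividing through by 306240/361 gives the monic gcd v²−v+12.
Cancel v²−v+12 from numerator and denominator to get the reduced form.

(−4v³+28v²−144)/(5v²+5v+230)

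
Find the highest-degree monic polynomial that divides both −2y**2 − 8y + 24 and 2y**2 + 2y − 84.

Repeated division with remainder:
  −2y**2 − 8y + 24 = (−1)(2y**2 + 2y − 84) + (−6y − 60)
  2y**2 + 2y − 84 = (−(1/3)y + 3)(−6y − 60) + (96)
  −6y − 60 = (−(1/16)y − 5/8)(96) + (0)
The last nonzero remainder is the constant 96, so the polynomials are coprime and gcd = 1.

1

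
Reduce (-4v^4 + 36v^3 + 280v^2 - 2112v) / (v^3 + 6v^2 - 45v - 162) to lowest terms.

Apply the Euclidean algorithm:
  -4v^4 + 36v^3 + 280v^2 - 2112v = (-4v + 60)(v^3 + 6v^2 - 45v - 162) + (-260v^2 - 60v + 9720)
  v^3 + 6v^2 - 45v - 162 = (-(1/260)v - 15/676)(-260v^2 - 60v + 9720) + (-(1512/169)v + 9072/169)
  -260v^2 - 60v + 9720 = ((10985/378)v + 2535/14)(-(1512/169)v + 9072/169) + (0)
Last nonzero remainder: -(1512/169)v + 9072/169. Dividing through by -1512/169 gives the monic gcd v - 6.
Cancel v - 6 from numerator and denominator to get the reduced form.

(-4v^3 + 12v^2 + 352v)/(v^2 + 12v + 27)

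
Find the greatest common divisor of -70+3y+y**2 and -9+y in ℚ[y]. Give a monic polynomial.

1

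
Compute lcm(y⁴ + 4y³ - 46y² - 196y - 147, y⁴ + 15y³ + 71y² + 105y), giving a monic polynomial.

y⁶ + 9y⁵ - 26y⁴ - 426y³ - 1127y² - 735y

Apply the Euclidean algorithm:
  y⁴ + 4y³ - 46y² - 196y - 147 = (y⁴ + 15y³ + 71y² + 105y) + (-11y³ - 117y² - 301y - 147)
  y⁴ + 15y³ + 71y² + 105y = (-(1/11)y - 48/121)(-11y³ - 117y² - 301y - 147) + (-(336/121)y² - (3360/121)y - 7056/121)
  -11y³ - 117y² - 301y - 147 = ((1331/336)y + 121/48)(-(336/121)y² - (3360/121)y - 7056/121) + (0)
Last nonzero remainder: -(336/121)y² - (3360/121)y - 7056/121. Dividing through by -336/121 gives the monic gcd y² + 10y + 21.
Then lcm(f, g) = f·g / gcd(f, g); expanding and making the result monic gives the answer.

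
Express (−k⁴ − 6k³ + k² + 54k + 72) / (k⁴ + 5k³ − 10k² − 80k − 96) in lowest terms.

(−k + 3)/(k − 4)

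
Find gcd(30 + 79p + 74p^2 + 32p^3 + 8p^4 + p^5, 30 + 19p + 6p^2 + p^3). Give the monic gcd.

Repeated division with remainder:
  p^5 + 8p^4 + 32p^3 + 74p^2 + 79p + 30 = (p^2 + 2p + 1)(p^3 + 6p^2 + 19p + 30) + (0)
The last nonzero remainder p^3 + 6p^2 + 19p + 30 is already monic.

30 + 19p + 6p^2 + p^3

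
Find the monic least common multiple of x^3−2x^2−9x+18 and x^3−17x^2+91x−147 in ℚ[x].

x^5−16x^4+68x^3+46x^2−693x+882

By polynomial division,
  x^3−2x^2−9x+18 = (x^3−17x^2+91x−147) + (15x^2−100x+165)
  x^3−17x^2+91x−147 = ((1/15)x−31/45)(15x^2−100x+165) + ((100/9)x−100/3)
  15x^2−100x+165 = ((27/20)x−99/20)((100/9)x−100/3) + (0)
Last nonzero remainder: (100/9)x−100/3. Dividing through by 100/9 gives the monic gcd x−3.
Then lcm(f, g) = f·g / gcd(f, g); expanding and making the result monic gives the answer.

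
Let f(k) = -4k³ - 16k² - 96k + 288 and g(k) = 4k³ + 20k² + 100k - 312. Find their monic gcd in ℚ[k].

k - 2

Euclidean algorithm in ℚ[k]:
  -4k³ - 16k² - 96k + 288 = (-1)(4k³ + 20k² + 100k - 312) + (4k² + 4k - 24)
  4k³ + 20k² + 100k - 312 = (k + 4)(4k² + 4k - 24) + (108k - 216)
  4k² + 4k - 24 = ((1/27)k + 1/9)(108k - 216) + (0)
Last nonzero remainder: 108k - 216. Dividing through by 108 gives the monic gcd k - 2.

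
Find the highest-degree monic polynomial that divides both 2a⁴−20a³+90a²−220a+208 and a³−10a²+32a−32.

a²−6a+8

Repeated division with remainder:
  2a⁴−20a³+90a²−220a+208 = (2a)(a³−10a²+32a−32) + (26a²−156a+208)
  a³−10a²+32a−32 = ((1/26)a−2/13)(26a²−156a+208) + (0)
Last nonzero remainder: 26a²−156a+208. Dividing through by 26 gives the monic gcd a²−6a+8.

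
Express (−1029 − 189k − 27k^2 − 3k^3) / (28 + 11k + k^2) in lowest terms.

Repeated division with remainder:
  −3k^3 − 27k^2 − 189k − 1029 = (−3k + 6)(k^2 + 11k + 28) + (−171k − 1197)
  k^2 + 11k + 28 = (−(1/171)k − 4/171)(−171k − 1197) + (0)
Last nonzero remainder: −171k − 1197. Dividing through by −171 gives the monic gcd k + 7.
Cancel k + 7 from numerator and denominator to get the reduced form.

(−147 − 6k − 3k^2)/(4 + k)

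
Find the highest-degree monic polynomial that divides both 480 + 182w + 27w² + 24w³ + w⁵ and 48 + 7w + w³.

Euclidean algorithm in ℚ[w]:
  w⁵ + 24w³ + 27w² + 182w + 480 = (w² + 17)(w³ + 7w + 48) + (-21w² + 63w - 336)
  w³ + 7w + 48 = (-(1/21)w - 1/7)(-21w² + 63w - 336) + (0)
Last nonzero remainder: -21w² + 63w - 336. Dividing through by -21 gives the monic gcd w² - 3w + 16.

16 - 3w + w²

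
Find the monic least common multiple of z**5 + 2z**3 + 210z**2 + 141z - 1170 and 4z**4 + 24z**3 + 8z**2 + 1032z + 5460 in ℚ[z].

z**6 + 7z**5 + 2z**4 + 224z**3 + 1611z**2 - 183z - 8190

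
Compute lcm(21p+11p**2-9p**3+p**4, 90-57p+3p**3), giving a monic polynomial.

-210p-47p**2+144p**3-26p**4-6p**5+p**6

Apply the Euclidean algorithm:
  p**4-9p**3+11p**2+21p = ((1/3)p-3)(3p**3-57p+90) + (30p**2-180p+270)
  3p**3-57p+90 = ((1/10)p+3/5)(30p**2-180p+270) + (24p-72)
  30p**2-180p+270 = ((5/4)p-15/4)(24p-72) + (0)
Last nonzero remainder: 24p-72. Dividing through by 24 gives the monic gcd p-3.
Then lcm(f, g) = f·g / gcd(f, g); expanding and making the result monic gives the answer.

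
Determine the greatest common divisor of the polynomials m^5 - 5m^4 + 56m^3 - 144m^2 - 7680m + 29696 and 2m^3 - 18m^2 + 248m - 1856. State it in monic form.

m^3 - 9m^2 + 124m - 928

Euclidean algorithm in ℚ[m]:
  m^5 - 5m^4 + 56m^3 - 144m^2 - 7680m + 29696 = ((1/2)m^2 + 2m - 16)(2m^3 - 18m^2 + 248m - 1856) + (0)
Last nonzero remainder: 2m^3 - 18m^2 + 248m - 1856. Dividing through by 2 gives the monic gcd m^3 - 9m^2 + 124m - 928.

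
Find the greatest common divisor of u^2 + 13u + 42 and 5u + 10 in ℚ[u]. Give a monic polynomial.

1

Apply the Euclidean algorithm:
  u^2 + 13u + 42 = ((1/5)u + 11/5)(5u + 10) + (20)
  5u + 10 = ((1/4)u + 1/2)(20) + (0)
The last nonzero remainder is the constant 20, so the polynomials are coprime and gcd = 1.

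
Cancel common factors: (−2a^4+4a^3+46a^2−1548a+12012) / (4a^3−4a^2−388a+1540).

(−a^2+6a−78)/(2a−10)

By polynomial division,
  −2a^4+4a^3+46a^2−1548a+12012 = (−(1/2)a+1/2)(4a^3−4a^2−388a+1540) + (−146a^2−584a+11242)
  4a^3−4a^2−388a+1540 = (−(2/73)a+10/73)(−146a^2−584a+11242) + (0)
Last nonzero remainder: −146a^2−584a+11242. Dividing through by −146 gives the monic gcd a^2+4a−77.
Cancel a^2+4a−77 from numerator and denominator to get the reduced form.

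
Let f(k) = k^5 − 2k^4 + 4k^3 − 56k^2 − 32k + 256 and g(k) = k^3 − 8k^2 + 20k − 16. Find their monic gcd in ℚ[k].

By polynomial division,
  k^5 − 2k^4 + 4k^3 − 56k^2 − 32k + 256 = (k^2 + 6k + 32)(k^3 − 8k^2 + 20k − 16) + (96k^2 − 576k + 768)
  k^3 − 8k^2 + 20k − 16 = ((1/96)k − 1/48)(96k^2 − 576k + 768) + (0)
Last nonzero remainder: 96k^2 − 576k + 768. Dividing through by 96 gives the monic gcd k^2 − 6k + 8.

k^2 − 6k + 8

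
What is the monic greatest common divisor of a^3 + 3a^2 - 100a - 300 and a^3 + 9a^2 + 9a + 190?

Apply the Euclidean algorithm:
  a^3 + 3a^2 - 100a - 300 = (a^3 + 9a^2 + 9a + 190) + (-6a^2 - 109a - 490)
  a^3 + 9a^2 + 9a + 190 = (-(1/6)a + 55/36)(-6a^2 - 109a - 490) + ((3379/36)a + 16895/18)
  -6a^2 - 109a - 490 = (-(216/3379)a - 1764/3379)((3379/36)a + 16895/18) + (0)
Last nonzero remainder: (3379/36)a + 16895/18. Dividing through by 3379/36 gives the monic gcd a + 10.

a + 10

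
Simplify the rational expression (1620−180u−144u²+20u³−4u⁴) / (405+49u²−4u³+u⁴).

Repeated division with remainder:
  −4u⁴+20u³−144u²−180u+1620 = (−4)(u⁴−4u³+49u²+405) + (4u³+52u²−180u+3240)
  u⁴−4u³+49u²+405 = ((1/4)u−17/4)(4u³+52u²−180u+3240) + (315u²−1575u+14175)
  4u³+52u²−180u+3240 = ((4/315)u+8/35)(315u²−1575u+14175) + (0)
Last nonzero remainder: 315u²−1575u+14175. Dividing through by 315 gives the monic gcd u²−5u+45.
Cancel u²−5u+45 from numerator and denominator to get the reduced form.

(36−4u²)/(9+u+u²)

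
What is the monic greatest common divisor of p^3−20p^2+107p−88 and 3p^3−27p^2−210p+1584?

p−11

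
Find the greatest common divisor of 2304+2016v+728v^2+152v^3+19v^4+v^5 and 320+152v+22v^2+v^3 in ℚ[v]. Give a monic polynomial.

Repeated division with remainder:
  v^5+19v^4+152v^3+728v^2+2016v+2304 = (v^2-3v+66)(v^3+22v^2+152v+320) + (-588v^2-7056v-18816)
  v^3+22v^2+152v+320 = (-(1/588)v-5/294)(-588v^2-7056v-18816) + (0)
Last nonzero remainder: -588v^2-7056v-18816. Dividing through by -588 gives the monic gcd v^2+12v+32.

32+12v+v^2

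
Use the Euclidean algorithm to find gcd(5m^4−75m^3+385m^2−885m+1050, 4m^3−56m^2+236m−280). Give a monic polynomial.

m^2−12m+35

Repeated division with remainder:
  5m^4−75m^3+385m^2−885m+1050 = ((5/4)m−5/4)(4m^3−56m^2+236m−280) + (20m^2−240m+700)
  4m^3−56m^2+236m−280 = ((1/5)m−2/5)(20m^2−240m+700) + (0)
Last nonzero remainder: 20m^2−240m+700. Dividing through by 20 gives the monic gcd m^2−12m+35.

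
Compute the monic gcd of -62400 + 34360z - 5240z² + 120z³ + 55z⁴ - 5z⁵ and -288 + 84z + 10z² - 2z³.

24 - 11z + z²

Apply the Euclidean algorithm:
  -5z⁵ + 55z⁴ + 120z³ - 5240z² + 34360z - 62400 = ((5/2)z² - 15z - 30)(-2z³ + 10z² + 84z - 288) + (-2960z² + 32560z - 71040)
  -2z³ + 10z² + 84z - 288 = ((1/1480)z + 3/740)(-2960z² + 32560z - 71040) + (0)
Last nonzero remainder: -2960z² + 32560z - 71040. Dividing through by -2960 gives the monic gcd z² - 11z + 24.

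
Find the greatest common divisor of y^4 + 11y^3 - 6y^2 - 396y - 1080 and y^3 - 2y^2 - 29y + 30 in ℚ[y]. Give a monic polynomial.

By polynomial division,
  y^4 + 11y^3 - 6y^2 - 396y - 1080 = (y + 13)(y^3 - 2y^2 - 29y + 30) + (49y^2 - 49y - 1470)
  y^3 - 2y^2 - 29y + 30 = ((1/49)y - 1/49)(49y^2 - 49y - 1470) + (0)
Last nonzero remainder: 49y^2 - 49y - 1470. Dividing through by 49 gives the monic gcd y^2 - y - 30.

y^2 - y - 30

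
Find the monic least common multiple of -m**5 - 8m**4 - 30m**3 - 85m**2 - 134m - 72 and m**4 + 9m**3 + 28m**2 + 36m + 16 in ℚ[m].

Euclidean algorithm in ℚ[m]:
  -m**5 - 8m**4 - 30m**3 - 85m**2 - 134m - 72 = (-m + 1)(m**4 + 9m**3 + 28m**2 + 36m + 16) + (-11m**3 - 77m**2 - 154m - 88)
  m**4 + 9m**3 + 28m**2 + 36m + 16 = (-(1/11)m - 2/11)(-11m**3 - 77m**2 - 154m - 88) + (0)
Last nonzero remainder: -11m**3 - 77m**2 - 154m - 88. Dividing through by -11 gives the monic gcd m**3 + 7m**2 + 14m + 8.
Then lcm(f, g) = f·g / gcd(f, g); expanding and making the result monic gives the answer.

m**6 + 10m**5 + 46m**4 + 145m**3 + 304m**2 + 340m + 144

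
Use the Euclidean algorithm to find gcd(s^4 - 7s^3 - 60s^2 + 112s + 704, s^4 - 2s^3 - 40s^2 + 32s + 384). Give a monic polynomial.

s^3 + 4s^2 - 16s - 64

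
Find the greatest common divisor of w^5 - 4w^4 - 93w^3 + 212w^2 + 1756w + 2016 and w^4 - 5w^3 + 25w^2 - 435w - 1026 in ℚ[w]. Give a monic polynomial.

Euclidean algorithm in ℚ[w]:
  w^5 - 4w^4 - 93w^3 + 212w^2 + 1756w + 2016 = (w + 1)(w^4 - 5w^3 + 25w^2 - 435w - 1026) + (-113w^3 + 622w^2 + 3217w + 3042)
  w^4 - 5w^3 + 25w^2 - 435w - 1026 = (-(1/113)w - 57/12769)(-113w^3 + 622w^2 + 3217w + 3042) + ((718200/12769)w^2 - (5027400/12769)w - 12927600/12769)
  -113w^3 + 622w^2 + 3217w + 3042 = (-(1442897/718200)w - 2157961/718200)((718200/12769)w^2 - (5027400/12769)w - 12927600/12769) + (0)
Last nonzero remainder: (718200/12769)w^2 - (5027400/12769)w - 12927600/12769. Dividing through by 718200/12769 gives the monic gcd w^2 - 7w - 18.

w^2 - 7w - 18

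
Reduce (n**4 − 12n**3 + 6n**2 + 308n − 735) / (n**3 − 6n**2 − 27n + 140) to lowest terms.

(n**2 − 10n + 21)/(n − 4)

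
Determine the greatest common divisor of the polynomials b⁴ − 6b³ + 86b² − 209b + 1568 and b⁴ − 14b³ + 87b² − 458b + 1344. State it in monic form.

Repeated division with remainder:
  b⁴ − 6b³ + 86b² − 209b + 1568 = (b⁴ − 14b³ + 87b² − 458b + 1344) + (8b³ − b² + 249b + 224)
  b⁴ − 14b³ + 87b² − 458b + 1344 = ((1/8)b − 111/64)(8b³ − b² + 249b + 224) + ((3465/64)b² − (3465/64)b + 3465/2)
  8b³ − b² + 249b + 224 = ((512/3465)b + 64/495)((3465/64)b² − (3465/64)b + 3465/2) + (0)
Last nonzero remainder: (3465/64)b² − (3465/64)b + 3465/2. Dividing through by 3465/64 gives the monic gcd b² − b + 32.

b² − b + 32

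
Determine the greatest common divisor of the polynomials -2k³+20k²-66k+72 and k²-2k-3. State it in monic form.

k-3

Repeated division with remainder:
  -2k³+20k²-66k+72 = (-2k+16)(k²-2k-3) + (-40k+120)
  k²-2k-3 = (-(1/40)k-1/40)(-40k+120) + (0)
Last nonzero remainder: -40k+120. Dividing through by -40 gives the monic gcd k-3.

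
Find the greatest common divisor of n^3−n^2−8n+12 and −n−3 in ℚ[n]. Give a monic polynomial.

n+3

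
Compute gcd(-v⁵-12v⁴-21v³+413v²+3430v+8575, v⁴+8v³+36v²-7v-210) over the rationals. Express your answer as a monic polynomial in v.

Euclidean algorithm in ℚ[v]:
  -v⁵-12v⁴-21v³+413v²+3430v+8575 = (-v-4)(v⁴+8v³+36v²-7v-210) + (47v³+550v²+3192v+7735)
  v⁴+8v³+36v²-7v-210 = ((1/47)v-174/2209)(47v³+550v²+3192v+7735) + ((25200/2209)v²+(176400/2209)v+882000/2209)
  47v³+550v²+3192v+7735 = ((103823/25200)v+488189/25200)((25200/2209)v²+(176400/2209)v+882000/2209) + (0)
Last nonzero remainder: (25200/2209)v²+(176400/2209)v+882000/2209. Dividing through by 25200/2209 gives the monic gcd v²+7v+35.

v²+7v+35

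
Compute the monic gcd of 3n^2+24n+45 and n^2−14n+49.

Repeated division with remainder:
  3n^2+24n+45 = (3)(n^2−14n+49) + (66n−102)
  n^2−14n+49 = ((1/66)n−137/726)(66n−102) + (3600/121)
  66n−102 = ((1331/600)n−2057/600)(3600/121) + (0)
The last nonzero remainder is the constant 3600/121, so the polynomials are coprime and gcd = 1.

1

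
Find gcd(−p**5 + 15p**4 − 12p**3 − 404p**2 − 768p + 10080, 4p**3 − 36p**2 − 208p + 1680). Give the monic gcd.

p**2 − 16p + 60

By polynomial division,
  −p**5 + 15p**4 − 12p**3 − 404p**2 − 768p + 10080 = (−(1/4)p**2 + (3/2)p − 5/2)(4p**3 − 36p**2 − 208p + 1680) + (238p**2 − 3808p + 14280)
  4p**3 − 36p**2 − 208p + 1680 = ((2/119)p + 2/17)(238p**2 − 3808p + 14280) + (0)
Last nonzero remainder: 238p**2 − 3808p + 14280. Dividing through by 238 gives the monic gcd p**2 − 16p + 60.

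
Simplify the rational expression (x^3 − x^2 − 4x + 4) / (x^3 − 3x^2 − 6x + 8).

Repeated division with remainder:
  x^3 − x^2 − 4x + 4 = (x^3 − 3x^2 − 6x + 8) + (2x^2 + 2x − 4)
  x^3 − 3x^2 − 6x + 8 = ((1/2)x − 2)(2x^2 + 2x − 4) + (0)
Last nonzero remainder: 2x^2 + 2x − 4. Dividing through by 2 gives the monic gcd x^2 + x − 2.
Cancel x^2 + x − 2 from numerator and denominator to get the reduced form.

(x − 2)/(x − 4)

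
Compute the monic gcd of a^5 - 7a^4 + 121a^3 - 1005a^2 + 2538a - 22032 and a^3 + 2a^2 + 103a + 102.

By polynomial division,
  a^5 - 7a^4 + 121a^3 - 1005a^2 + 2538a - 22032 = (a^2 - 9a + 36)(a^3 + 2a^2 + 103a + 102) + (-252a^2 - 252a - 25704)
  a^3 + 2a^2 + 103a + 102 = (-(1/252)a - 1/252)(-252a^2 - 252a - 25704) + (0)
Last nonzero remainder: -252a^2 - 252a - 25704. Dividing through by -252 gives the monic gcd a^2 + a + 102.

a^2 + a + 102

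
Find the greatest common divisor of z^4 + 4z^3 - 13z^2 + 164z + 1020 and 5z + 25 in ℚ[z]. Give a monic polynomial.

Repeated division with remainder:
  z^4 + 4z^3 - 13z^2 + 164z + 1020 = ((1/5)z^3 - (1/5)z^2 - (8/5)z + 204/5)(5z + 25) + (0)
Last nonzero remainder: 5z + 25. Dividing through by 5 gives the monic gcd z + 5.

z + 5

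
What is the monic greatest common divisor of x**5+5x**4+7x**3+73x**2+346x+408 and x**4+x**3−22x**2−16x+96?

x**2+7x+12

Apply the Euclidean algorithm:
  x**5+5x**4+7x**3+73x**2+346x+408 = (x+4)(x**4+x**3−22x**2−16x+96) + (25x**3+177x**2+314x+24)
  x**4+x**3−22x**2−16x+96 = ((1/25)x−152/625)(25x**3+177x**2+314x+24) + ((5304/625)x**2+(37128/625)x+63648/625)
  25x**3+177x**2+314x+24 = ((15625/5304)x+625/2652)((5304/625)x**2+(37128/625)x+63648/625) + (0)
Last nonzero remainder: (5304/625)x**2+(37128/625)x+63648/625. Dividing through by 5304/625 gives the monic gcd x**2+7x+12.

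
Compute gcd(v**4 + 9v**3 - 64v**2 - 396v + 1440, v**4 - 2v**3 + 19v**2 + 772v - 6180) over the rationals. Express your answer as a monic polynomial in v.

v**2 + 4v - 60

By polynomial division,
  v**4 + 9v**3 - 64v**2 - 396v + 1440 = (v**4 - 2v**3 + 19v**2 + 772v - 6180) + (11v**3 - 83v**2 - 1168v + 7620)
  v**4 - 2v**3 + 19v**2 + 772v - 6180 = ((1/11)v + 61/121)(11v**3 - 83v**2 - 1168v + 7620) + ((20210/121)v**2 + (80840/121)v - 1212600/121)
  11v**3 - 83v**2 - 1168v + 7620 = ((1331/20210)v - 15367/20210)((20210/121)v**2 + (80840/121)v - 1212600/121) + (0)
Last nonzero remainder: (20210/121)v**2 + (80840/121)v - 1212600/121. Dividing through by 20210/121 gives the monic gcd v**2 + 4v - 60.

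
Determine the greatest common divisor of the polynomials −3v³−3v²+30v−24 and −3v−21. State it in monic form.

1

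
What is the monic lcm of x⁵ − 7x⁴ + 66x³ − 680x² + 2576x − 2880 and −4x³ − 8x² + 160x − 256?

x⁶ + x⁵ + 10x⁴ − 152x³ − 2864x² + 17728x − 23040

Euclidean algorithm in ℚ[x]:
  x⁵ − 7x⁴ + 66x³ − 680x² + 2576x − 2880 = (−(1/4)x² + (9/4)x − 31)(−4x³ − 8x² + 160x − 256) + (−1352x² + 8112x − 10816)
  −4x³ − 8x² + 160x − 256 = ((1/338)x + 4/169)(−1352x² + 8112x − 10816) + (0)
Last nonzero remainder: −1352x² + 8112x − 10816. Dividing through by −1352 gives the monic gcd x² − 6x + 8.
Then lcm(f, g) = f·g / gcd(f, g); expanding and making the result monic gives the answer.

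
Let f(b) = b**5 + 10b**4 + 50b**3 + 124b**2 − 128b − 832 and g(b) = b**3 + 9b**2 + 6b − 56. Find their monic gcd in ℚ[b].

b**2 + 2b − 8

By polynomial division,
  b**5 + 10b**4 + 50b**3 + 124b**2 − 128b − 832 = (b**2 + b + 35)(b**3 + 9b**2 + 6b − 56) + (−141b**2 − 282b + 1128)
  b**3 + 9b**2 + 6b − 56 = (−(1/141)b − 7/141)(−141b**2 − 282b + 1128) + (0)
Last nonzero remainder: −141b**2 − 282b + 1128. Dividing through by −141 gives the monic gcd b**2 + 2b − 8.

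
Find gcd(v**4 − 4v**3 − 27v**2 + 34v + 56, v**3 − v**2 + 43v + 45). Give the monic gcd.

v + 1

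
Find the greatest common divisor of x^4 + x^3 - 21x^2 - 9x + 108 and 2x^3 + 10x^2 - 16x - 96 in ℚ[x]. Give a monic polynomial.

x^2 + x - 12

By polynomial division,
  x^4 + x^3 - 21x^2 - 9x + 108 = ((1/2)x - 2)(2x^3 + 10x^2 - 16x - 96) + (7x^2 + 7x - 84)
  2x^3 + 10x^2 - 16x - 96 = ((2/7)x + 8/7)(7x^2 + 7x - 84) + (0)
Last nonzero remainder: 7x^2 + 7x - 84. Dividing through by 7 gives the monic gcd x^2 + x - 12.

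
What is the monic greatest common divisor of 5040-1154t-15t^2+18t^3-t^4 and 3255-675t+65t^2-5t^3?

-7+t

Apply the Euclidean algorithm:
  -t^4+18t^3-15t^2-1154t+5040 = ((1/5)t-1)(-5t^3+65t^2-675t+3255) + (185t^2-2480t+8295)
  -5t^3+65t^2-675t+3255 = (-(1/37)t-15/1369)(185t^2-2480t+8295) + (-(654360/1369)t+4580520/1369)
  185t^2-2480t+8295 = (-(50653/130872)t+108151/43624)(-(654360/1369)t+4580520/1369) + (0)
Last nonzero remainder: -(654360/1369)t+4580520/1369. Dividing through by -654360/1369 gives the monic gcd t-7.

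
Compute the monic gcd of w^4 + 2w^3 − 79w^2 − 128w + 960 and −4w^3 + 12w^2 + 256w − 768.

w^3 − 3w^2 − 64w + 192

Euclidean algorithm in ℚ[w]:
  w^4 + 2w^3 − 79w^2 − 128w + 960 = (−(1/4)w − 5/4)(−4w^3 + 12w^2 + 256w − 768) + (0)
Last nonzero remainder: −4w^3 + 12w^2 + 256w − 768. Dividing through by −4 gives the monic gcd w^3 − 3w^2 − 64w + 192.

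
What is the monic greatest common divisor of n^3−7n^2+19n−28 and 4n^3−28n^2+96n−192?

n−4

Euclidean algorithm in ℚ[n]:
  n^3−7n^2+19n−28 = (1/4)(4n^3−28n^2+96n−192) + (−5n+20)
  4n^3−28n^2+96n−192 = (−(4/5)n^2+(12/5)n−48/5)(−5n+20) + (0)
Last nonzero remainder: −5n+20. Dividing through by −5 gives the monic gcd n−4.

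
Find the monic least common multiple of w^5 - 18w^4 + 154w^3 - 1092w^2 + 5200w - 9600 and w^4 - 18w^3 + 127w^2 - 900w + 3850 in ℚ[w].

Repeated division with remainder:
  w^5 - 18w^4 + 154w^3 - 1092w^2 + 5200w - 9600 = (w)(w^4 - 18w^3 + 127w^2 - 900w + 3850) + (27w^3 - 192w^2 + 1350w - 9600)
  w^4 - 18w^3 + 127w^2 - 900w + 3850 = ((1/27)w - 98/243)(27w^3 - 192w^2 + 1350w - 9600) + (-(35/81)w^2 - 1750/81)
  27w^3 - 192w^2 + 1350w - 9600 = (-(2187/35)w + 15552/35)(-(35/81)w^2 - 1750/81) + (0)
Last nonzero remainder: -(35/81)w^2 - 1750/81. Dividing through by -35/81 gives the monic gcd w^2 + 50.
Then lcm(f, g) = f·g / gcd(f, g); expanding and making the result monic gives the answer.

w^7 - 36w^6 + 555w^5 - 5250w^4 + 36714w^3 - 187284w^2 + 573200w - 739200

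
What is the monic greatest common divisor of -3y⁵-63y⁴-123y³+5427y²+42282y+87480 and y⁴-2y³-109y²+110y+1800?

y³+3y²-94y-360

By polynomial division,
  -3y⁵-63y⁴-123y³+5427y²+42282y+87480 = (-3y-69)(y⁴-2y³-109y²+110y+1800) + (-588y³-1764y²+55272y+211680)
  y⁴-2y³-109y²+110y+1800 = (-(1/588)y+5/588)(-588y³-1764y²+55272y+211680) + (0)
Last nonzero remainder: -588y³-1764y²+55272y+211680. Dividing through by -588 gives the monic gcd y³+3y²-94y-360.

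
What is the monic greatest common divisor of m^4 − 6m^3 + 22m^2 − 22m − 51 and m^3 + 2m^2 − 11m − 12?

Repeated division with remainder:
  m^4 − 6m^3 + 22m^2 − 22m − 51 = (m − 8)(m^3 + 2m^2 − 11m − 12) + (49m^2 − 98m − 147)
  m^3 + 2m^2 − 11m − 12 = ((1/49)m + 4/49)(49m^2 − 98m − 147) + (0)
Last nonzero remainder: 49m^2 − 98m − 147. Dividing through by 49 gives the monic gcd m^2 − 2m − 3.

m^2 − 2m − 3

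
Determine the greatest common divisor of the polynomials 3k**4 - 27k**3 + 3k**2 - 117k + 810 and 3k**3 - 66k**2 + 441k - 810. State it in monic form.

Repeated division with remainder:
  3k**4 - 27k**3 + 3k**2 - 117k + 810 = (k + 13)(3k**3 - 66k**2 + 441k - 810) + (420k**2 - 5040k + 11340)
  3k**3 - 66k**2 + 441k - 810 = ((1/140)k - 1/14)(420k**2 - 5040k + 11340) + (0)
Last nonzero remainder: 420k**2 - 5040k + 11340. Dividing through by 420 gives the monic gcd k**2 - 12k + 27.

k**2 - 12k + 27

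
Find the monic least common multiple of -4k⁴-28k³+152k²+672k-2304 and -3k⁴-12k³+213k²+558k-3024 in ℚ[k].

k⁵-87k³+98k²+1752k-4032

Euclidean algorithm in ℚ[k]:
  -4k⁴-28k³+152k²+672k-2304 = (4/3)(-3k⁴-12k³+213k²+558k-3024) + (-12k³-132k²-72k+1728)
  -3k⁴-12k³+213k²+558k-3024 = ((1/4)k-7/4)(-12k³-132k²-72k+1728) + (0)
Last nonzero remainder: -12k³-132k²-72k+1728. Dividing through by -12 gives the monic gcd k³+11k²+6k-144.
Then lcm(f, g) = f·g / gcd(f, g); expanding and making the result monic gives the answer.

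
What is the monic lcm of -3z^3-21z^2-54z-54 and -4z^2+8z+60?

By polynomial division,
  -3z^3-21z^2-54z-54 = ((3/4)z+27/4)(-4z^2+8z+60) + (-153z-459)
  -4z^2+8z+60 = ((4/153)z-20/153)(-153z-459) + (0)
Last nonzero remainder: -153z-459. Dividing through by -153 gives the monic gcd z+3.
Then lcm(f, g) = f·g / gcd(f, g); expanding and making the result monic gives the answer.

z^4+2z^3-17z^2-72z-90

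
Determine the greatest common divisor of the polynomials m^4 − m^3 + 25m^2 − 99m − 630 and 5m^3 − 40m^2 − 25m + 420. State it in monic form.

m + 3

Euclidean algorithm in ℚ[m]:
  m^4 − m^3 + 25m^2 − 99m − 630 = ((1/5)m + 7/5)(5m^3 − 40m^2 − 25m + 420) + (86m^2 − 148m − 1218)
  5m^3 − 40m^2 − 25m + 420 = ((5/86)m − 675/1849)(86m^2 − 148m − 1218) + (−(15190/1849)m − 45570/1849)
  86m^2 − 148m − 1218 = (−(79507/7595)m + 53621/1085)(−(15190/1849)m − 45570/1849) + (0)
Last nonzero remainder: −(15190/1849)m − 45570/1849. Dividing through by −15190/1849 gives the monic gcd m + 3.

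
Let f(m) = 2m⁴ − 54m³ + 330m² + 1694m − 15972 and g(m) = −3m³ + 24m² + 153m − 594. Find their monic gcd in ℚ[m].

Repeated division with remainder:
  2m⁴ − 54m³ + 330m² + 1694m − 15972 = (−(2/3)m + 38/3)(−3m³ + 24m² + 153m − 594) + (128m² − 640m − 8448)
  −3m³ + 24m² + 153m − 594 = (−(3/128)m + 9/128)(128m² − 640m − 8448) + (0)
Last nonzero remainder: 128m² − 640m − 8448. Dividing through by 128 gives the monic gcd m² − 5m − 66.

m² − 5m − 66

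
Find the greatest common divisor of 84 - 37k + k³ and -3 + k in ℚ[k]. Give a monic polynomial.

-3 + k

Apply the Euclidean algorithm:
  k³ - 37k + 84 = (k² + 3k - 28)(k - 3) + (0)
The last nonzero remainder k - 3 is already monic.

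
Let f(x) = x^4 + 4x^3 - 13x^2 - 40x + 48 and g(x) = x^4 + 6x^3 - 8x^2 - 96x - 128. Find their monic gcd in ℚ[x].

x^2 + 8x + 16

By polynomial division,
  x^4 + 4x^3 - 13x^2 - 40x + 48 = (x^4 + 6x^3 - 8x^2 - 96x - 128) + (-2x^3 - 5x^2 + 56x + 176)
  x^4 + 6x^3 - 8x^2 - 96x - 128 = (-(1/2)x - 7/4)(-2x^3 - 5x^2 + 56x + 176) + ((45/4)x^2 + 90x + 180)
  -2x^3 - 5x^2 + 56x + 176 = (-(8/45)x + 44/45)((45/4)x^2 + 90x + 180) + (0)
Last nonzero remainder: (45/4)x^2 + 90x + 180. Dividing through by 45/4 gives the monic gcd x^2 + 8x + 16.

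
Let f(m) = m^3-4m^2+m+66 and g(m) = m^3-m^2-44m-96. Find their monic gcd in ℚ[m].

Repeated division with remainder:
  m^3-4m^2+m+66 = (m^3-m^2-44m-96) + (-3m^2+45m+162)
  m^3-m^2-44m-96 = (-(1/3)m-14/3)(-3m^2+45m+162) + (220m+660)
  -3m^2+45m+162 = (-(3/220)m+27/110)(220m+660) + (0)
Last nonzero remainder: 220m+660. Dividing through by 220 gives the monic gcd m+3.

m+3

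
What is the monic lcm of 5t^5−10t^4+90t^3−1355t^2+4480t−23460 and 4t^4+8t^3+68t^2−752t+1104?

By polynomial division,
  5t^5−10t^4+90t^3−1355t^2+4480t−23460 = ((5/4)t−5)(4t^4+8t^3+68t^2−752t+1104) + (45t^3−75t^2−660t−17940)
  4t^4+8t^3+68t^2−752t+1104 = ((4/45)t+44/135)(45t^3−75t^2−660t−17940) + ((1360/9)t^2+(9520/9)t+62560/9)
  45t^3−75t^2−660t−17940 = ((81/272)t−351/136)((1360/9)t^2+(9520/9)t+62560/9) + (0)
Last nonzero remainder: (1360/9)t^2+(9520/9)t+62560/9. Dividing through by 1360/9 gives the monic gcd t^2+7t+46.
Then lcm(f, g) = f·g / gcd(f, g); expanding and making the result monic gives the answer.

t^7−7t^6+34t^5−373t^4+2359t^3−10798t^2+28836t−28152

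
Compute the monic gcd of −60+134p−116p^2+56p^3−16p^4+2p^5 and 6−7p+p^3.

By polynomial division,
  2p^5−16p^4+56p^3−116p^2+134p−60 = (2p^2−16p+70)(p^3−7p+6) + (−240p^2+720p−480)
  p^3−7p+6 = (−(1/240)p−1/80)(−240p^2+720p−480) + (0)
Last nonzero remainder: −240p^2+720p−480. Dividing through by −240 gives the monic gcd p^2−3p+2.

2−3p+p^2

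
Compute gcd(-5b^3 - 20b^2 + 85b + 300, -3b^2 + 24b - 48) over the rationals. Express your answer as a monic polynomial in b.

b - 4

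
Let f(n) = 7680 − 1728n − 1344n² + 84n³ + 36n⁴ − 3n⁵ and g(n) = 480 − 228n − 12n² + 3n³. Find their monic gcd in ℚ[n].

20 − 12n + n²

Apply the Euclidean algorithm:
  −3n⁵ + 36n⁴ + 84n³ − 1344n² − 1728n + 7680 = (−n² + 8n − 16)(3n³ − 12n² − 228n + 480) + (768n² − 9216n + 15360)
  3n³ − 12n² − 228n + 480 = ((1/256)n + 1/32)(768n² − 9216n + 15360) + (0)
Last nonzero remainder: 768n² − 9216n + 15360. Dividing through by 768 gives the monic gcd n² − 12n + 20.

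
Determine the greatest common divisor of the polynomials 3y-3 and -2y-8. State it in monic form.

1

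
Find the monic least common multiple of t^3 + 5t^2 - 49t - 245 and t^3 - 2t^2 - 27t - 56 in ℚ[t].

Repeated division with remainder:
  t^3 + 5t^2 - 49t - 245 = (t^3 - 2t^2 - 27t - 56) + (7t^2 - 22t - 189)
  t^3 - 2t^2 - 27t - 56 = ((1/7)t + 8/49)(7t^2 - 22t - 189) + ((176/49)t - 176/7)
  7t^2 - 22t - 189 = ((343/176)t + 1323/176)((176/49)t - 176/7) + (0)
Last nonzero remainder: (176/49)t - 176/7. Dividing through by 176/49 gives the monic gcd t - 7.
Then lcm(f, g) = f·g / gcd(f, g); expanding and making the result monic gives the answer.

t^5 + 10t^4 - 16t^3 - 450t^2 - 1617t - 1960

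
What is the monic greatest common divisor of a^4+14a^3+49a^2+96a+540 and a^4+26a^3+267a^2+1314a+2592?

a^2+15a+54

Apply the Euclidean algorithm:
  a^4+14a^3+49a^2+96a+540 = (a^4+26a^3+267a^2+1314a+2592) + (−12a^3−218a^2−1218a−2052)
  a^4+26a^3+267a^2+1314a+2592 = (−(1/12)a−47/72)(−12a^3−218a^2−1218a−2052) + ((835/36)a^2+(4175/12)a+2505/2)
  −12a^3−218a^2−1218a−2052 = (−(432/835)a−1368/835)((835/36)a^2+(4175/12)a+2505/2) + (0)
Last nonzero remainder: (835/36)a^2+(4175/12)a+2505/2. Dividing through by 835/36 gives the monic gcd a^2+15a+54.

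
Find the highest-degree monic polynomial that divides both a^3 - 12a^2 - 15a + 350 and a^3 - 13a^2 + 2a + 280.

By polynomial division,
  a^3 - 12a^2 - 15a + 350 = (a^3 - 13a^2 + 2a + 280) + (a^2 - 17a + 70)
  a^3 - 13a^2 + 2a + 280 = (a + 4)(a^2 - 17a + 70) + (0)
The last nonzero remainder a^2 - 17a + 70 is already monic.

a^2 - 17a + 70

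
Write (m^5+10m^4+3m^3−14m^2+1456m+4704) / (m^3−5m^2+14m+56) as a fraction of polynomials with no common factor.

(m^3+17m^2+94m+168)/(m+2)

Euclidean algorithm in ℚ[m]:
  m^5+10m^4+3m^3−14m^2+1456m+4704 = (m^2+15m+64)(m^3−5m^2+14m+56) + (40m^2−280m+1120)
  m^3−5m^2+14m+56 = ((1/40)m+1/20)(40m^2−280m+1120) + (0)
Last nonzero remainder: 40m^2−280m+1120. Dividing through by 40 gives the monic gcd m^2−7m+28.
Cancel m^2−7m+28 from numerator and denominator to get the reduced form.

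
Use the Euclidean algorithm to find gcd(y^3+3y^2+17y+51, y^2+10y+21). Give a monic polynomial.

By polynomial division,
  y^3+3y^2+17y+51 = (y-7)(y^2+10y+21) + (66y+198)
  y^2+10y+21 = ((1/66)y+7/66)(66y+198) + (0)
Last nonzero remainder: 66y+198. Dividing through by 66 gives the monic gcd y+3.

y+3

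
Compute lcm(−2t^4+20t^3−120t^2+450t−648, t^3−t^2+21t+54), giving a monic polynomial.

By polynomial division,
  −2t^4+20t^3−120t^2+450t−648 = (−2t+18)(t^3−t^2+21t+54) + (−60t^2+180t−1620)
  t^3−t^2+21t+54 = (−(1/60)t−1/30)(−60t^2+180t−1620) + (0)
Last nonzero remainder: −60t^2+180t−1620. Dividing through by −60 gives the monic gcd t^2−3t+27.
Then lcm(f, g) = f·g / gcd(f, g); expanding and making the result monic gives the answer.

t^5−8t^4+40t^3−105t^2−126t+648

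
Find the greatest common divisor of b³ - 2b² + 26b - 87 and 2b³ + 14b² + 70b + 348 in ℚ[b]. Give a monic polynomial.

b² + b + 29

Repeated division with remainder:
  b³ - 2b² + 26b - 87 = (1/2)(2b³ + 14b² + 70b + 348) + (-9b² - 9b - 261)
  2b³ + 14b² + 70b + 348 = (-(2/9)b - 4/3)(-9b² - 9b - 261) + (0)
Last nonzero remainder: -9b² - 9b - 261. Dividing through by -9 gives the monic gcd b² + b + 29.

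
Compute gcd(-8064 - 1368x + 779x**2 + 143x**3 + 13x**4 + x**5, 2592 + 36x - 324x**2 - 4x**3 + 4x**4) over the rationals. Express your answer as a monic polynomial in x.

-72 - 9x + 8x**2 + x**3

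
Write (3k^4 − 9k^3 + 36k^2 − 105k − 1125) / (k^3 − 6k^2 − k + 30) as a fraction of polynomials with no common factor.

(3k^3 + 6k^2 + 66k + 225)/(k^2 − k − 6)

By polynomial division,
  3k^4 − 9k^3 + 36k^2 − 105k − 1125 = (3k + 9)(k^3 − 6k^2 − k + 30) + (93k^2 − 186k − 1395)
  k^3 − 6k^2 − k + 30 = ((1/93)k − 4/93)(93k^2 − 186k − 1395) + (6k − 30)
  93k^2 − 186k − 1395 = ((31/2)k + 93/2)(6k − 30) + (0)
Last nonzero remainder: 6k − 30. Dividing through by 6 gives the monic gcd k − 5.
Cancel k − 5 from numerator and denominator to get the reduced form.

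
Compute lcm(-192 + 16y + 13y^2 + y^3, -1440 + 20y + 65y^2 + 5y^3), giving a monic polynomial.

Euclidean algorithm in ℚ[y]:
  y^3 + 13y^2 + 16y - 192 = (1/5)(5y^3 + 65y^2 + 20y - 1440) + (12y + 96)
  5y^3 + 65y^2 + 20y - 1440 = ((5/12)y^2 + (25/12)y - 15)(12y + 96) + (0)
Last nonzero remainder: 12y + 96. Dividing through by 12 gives the monic gcd y + 8.
Then lcm(f, g) = f·g / gcd(f, g); expanding and making the result monic gives the answer.

6912 - 1536y - 580y^2 + 45y^3 + 18y^4 + y^5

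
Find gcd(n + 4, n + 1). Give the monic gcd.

1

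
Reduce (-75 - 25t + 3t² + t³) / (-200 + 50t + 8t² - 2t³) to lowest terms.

(-3 - t)/(-8 + 2t)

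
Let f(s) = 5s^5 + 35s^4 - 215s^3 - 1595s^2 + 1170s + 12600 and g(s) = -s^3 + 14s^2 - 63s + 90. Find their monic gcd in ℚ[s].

s^2 - 9s + 18

Repeated division with remainder:
  5s^5 + 35s^4 - 215s^3 - 1595s^2 + 1170s + 12600 = (-5s^2 - 105s - 940)(-s^3 + 14s^2 - 63s + 90) + (5400s^2 - 48600s + 97200)
  -s^3 + 14s^2 - 63s + 90 = (-(1/5400)s + 1/1080)(5400s^2 - 48600s + 97200) + (0)
Last nonzero remainder: 5400s^2 - 48600s + 97200. Dividing through by 5400 gives the monic gcd s^2 - 9s + 18.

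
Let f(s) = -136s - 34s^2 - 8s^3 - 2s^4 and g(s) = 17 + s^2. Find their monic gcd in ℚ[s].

17 + s^2

Repeated division with remainder:
  -2s^4 - 8s^3 - 34s^2 - 136s = (-2s^2 - 8s)(s^2 + 17) + (0)
The last nonzero remainder s^2 + 17 is already monic.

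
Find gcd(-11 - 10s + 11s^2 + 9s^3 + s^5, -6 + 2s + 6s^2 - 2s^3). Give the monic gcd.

Repeated division with remainder:
  s^5 + 9s^3 + 11s^2 - 10s - 11 = (-(1/2)s^2 - (3/2)s - 19/2)(-2s^3 + 6s^2 + 2s - 6) + (68s^2 - 68)
  -2s^3 + 6s^2 + 2s - 6 = (-(1/34)s + 3/34)(68s^2 - 68) + (0)
Last nonzero remainder: 68s^2 - 68. Dividing through by 68 gives the monic gcd s^2 - 1.

-1 + s^2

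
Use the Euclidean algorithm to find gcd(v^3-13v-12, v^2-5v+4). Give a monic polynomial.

Repeated division with remainder:
  v^3-13v-12 = (v+5)(v^2-5v+4) + (8v-32)
  v^2-5v+4 = ((1/8)v-1/8)(8v-32) + (0)
Last nonzero remainder: 8v-32. Dividing through by 8 gives the monic gcd v-4.

v-4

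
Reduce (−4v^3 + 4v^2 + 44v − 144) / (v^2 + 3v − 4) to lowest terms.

(−4v^2 + 20v − 36)/(v − 1)

Apply the Euclidean algorithm:
  −4v^3 + 4v^2 + 44v − 144 = (−4v + 16)(v^2 + 3v − 4) + (−20v − 80)
  v^2 + 3v − 4 = (−(1/20)v + 1/20)(−20v − 80) + (0)
Last nonzero remainder: −20v − 80. Dividing through by −20 gives the monic gcd v + 4.
Cancel v + 4 from numerator and denominator to get the reduced form.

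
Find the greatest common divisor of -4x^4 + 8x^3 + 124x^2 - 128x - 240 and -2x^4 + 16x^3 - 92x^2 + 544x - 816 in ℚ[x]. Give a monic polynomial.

x^2 - 8x + 12

Apply the Euclidean algorithm:
  -4x^4 + 8x^3 + 124x^2 - 128x - 240 = (2)(-2x^4 + 16x^3 - 92x^2 + 544x - 816) + (-24x^3 + 308x^2 - 1216x + 1392)
  -2x^4 + 16x^3 - 92x^2 + 544x - 816 = ((1/12)x + 29/72)(-24x^3 + 308x^2 - 1216x + 1392) + (-(2065/18)x^2 + (8260/9)x - 4130/3)
  -24x^3 + 308x^2 - 1216x + 1392 = ((432/2065)x - 2088/2065)(-(2065/18)x^2 + (8260/9)x - 4130/3) + (0)
Last nonzero remainder: -(2065/18)x^2 + (8260/9)x - 4130/3. Dividing through by -2065/18 gives the monic gcd x^2 - 8x + 12.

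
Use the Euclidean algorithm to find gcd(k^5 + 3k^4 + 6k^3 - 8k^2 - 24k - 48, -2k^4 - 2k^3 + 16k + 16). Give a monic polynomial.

By polynomial division,
  k^5 + 3k^4 + 6k^3 - 8k^2 - 24k - 48 = (-(1/2)k - 1)(-2k^4 - 2k^3 + 16k + 16) + (4k^3 - 32)
  -2k^4 - 2k^3 + 16k + 16 = (-(1/2)k - 1/2)(4k^3 - 32) + (0)
Last nonzero remainder: 4k^3 - 32. Dividing through by 4 gives the monic gcd k^3 - 8.

k^3 - 8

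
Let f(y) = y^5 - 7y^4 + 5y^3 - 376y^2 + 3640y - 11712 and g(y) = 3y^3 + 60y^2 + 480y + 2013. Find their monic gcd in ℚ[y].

y^2 + 9y + 61

Euclidean algorithm in ℚ[y]:
  y^5 - 7y^4 + 5y^3 - 376y^2 + 3640y - 11712 = ((1/3)y^2 - 9y + 385/3)(3y^3 + 60y^2 + 480y + 2013) + (-4427y^2 - 39843y - 270047)
  3y^3 + 60y^2 + 480y + 2013 = (-(3/4427)y - 33/4427)(-4427y^2 - 39843y - 270047) + (0)
Last nonzero remainder: -4427y^2 - 39843y - 270047. Dividing through by -4427 gives the monic gcd y^2 + 9y + 61.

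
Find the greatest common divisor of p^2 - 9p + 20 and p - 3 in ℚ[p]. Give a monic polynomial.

1

Apply the Euclidean algorithm:
  p^2 - 9p + 20 = (p - 6)(p - 3) + (2)
  p - 3 = ((1/2)p - 3/2)(2) + (0)
The last nonzero remainder is the constant 2, so the polynomials are coprime and gcd = 1.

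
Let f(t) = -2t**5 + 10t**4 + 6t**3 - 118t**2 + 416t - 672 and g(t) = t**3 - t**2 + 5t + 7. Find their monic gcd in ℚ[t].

Euclidean algorithm in ℚ[t]:
  -2t**5 + 10t**4 + 6t**3 - 118t**2 + 416t - 672 = (-2t**2 + 8t + 24)(t**3 - t**2 + 5t + 7) + (-120t**2 + 240t - 840)
  t**3 - t**2 + 5t + 7 = (-(1/120)t - 1/120)(-120t**2 + 240t - 840) + (0)
Last nonzero remainder: -120t**2 + 240t - 840. Dividing through by -120 gives the monic gcd t**2 - 2t + 7.

t**2 - 2t + 7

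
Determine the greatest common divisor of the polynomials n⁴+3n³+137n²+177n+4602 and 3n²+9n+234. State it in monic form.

By polynomial division,
  n⁴+3n³+137n²+177n+4602 = ((1/3)n²+59/3)(3n²+9n+234) + (0)
Last nonzero remainder: 3n²+9n+234. Dividing through by 3 gives the monic gcd n²+3n+78.

n²+3n+78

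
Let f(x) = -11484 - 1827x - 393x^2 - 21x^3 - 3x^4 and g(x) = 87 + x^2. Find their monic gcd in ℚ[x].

Repeated division with remainder:
  -3x^4 - 21x^3 - 393x^2 - 1827x - 11484 = (-3x^2 - 21x - 132)(x^2 + 87) + (0)
The last nonzero remainder x^2 + 87 is already monic.

87 + x^2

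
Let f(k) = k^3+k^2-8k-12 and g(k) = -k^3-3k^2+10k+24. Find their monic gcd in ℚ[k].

By polynomial division,
  k^3+k^2-8k-12 = (-1)(-k^3-3k^2+10k+24) + (-2k^2+2k+12)
  -k^3-3k^2+10k+24 = ((1/2)k+2)(-2k^2+2k+12) + (0)
Last nonzero remainder: -2k^2+2k+12. Dividing through by -2 gives the monic gcd k^2-k-6.

k^2-k-6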